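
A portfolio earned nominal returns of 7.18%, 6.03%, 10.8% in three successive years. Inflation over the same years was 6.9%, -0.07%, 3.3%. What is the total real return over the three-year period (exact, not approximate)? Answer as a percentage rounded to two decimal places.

Nominal growth factor = 1.0718 × 1.0603 × 1.1080 = 1.259164
Price-level growth factor = 1.0690 × 0.9993 × 1.0330 = 1.103504
Real growth factor = 1.259164 / 1.103504 = 1.141060
Total real return = 1.141060 − 1 → 14.11%.

14.11%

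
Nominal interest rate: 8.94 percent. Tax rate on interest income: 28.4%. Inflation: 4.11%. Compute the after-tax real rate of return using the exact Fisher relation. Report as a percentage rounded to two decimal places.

2.20%

After-tax nominal return = 8.94% × (1 − 0.284) = 6.40104%.
1 + r = 1.0640104 / 1.04110 = 1.022006
After-tax real rate = 1.022006 − 1 → 2.20%.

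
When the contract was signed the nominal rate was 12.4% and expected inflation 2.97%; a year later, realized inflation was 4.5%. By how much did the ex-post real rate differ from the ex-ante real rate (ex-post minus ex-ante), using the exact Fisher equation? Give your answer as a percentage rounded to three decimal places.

Ex-ante: (1 + 0.1240)/(1 + 0.0297) − 1 = 9.1580%
Ex-post: (1 + 0.1240)/(1 + 0.0450) − 1 = 7.5598%
Difference (ex-post − ex-ante) = -1.5982% → -1.598%.

-1.598%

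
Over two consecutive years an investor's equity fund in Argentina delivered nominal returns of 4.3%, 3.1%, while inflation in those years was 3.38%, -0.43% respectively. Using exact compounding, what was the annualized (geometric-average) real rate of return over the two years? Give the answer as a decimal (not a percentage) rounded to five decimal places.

Compound the nominal returns: 1.0430 × 1.0310 = 1.07533300.
Compound inflation: 1.0338 × 0.9957 = 1.02935466.
Deflate: 1.07533300 / 1.02935466 = 1.04466715.
Annualized real rate = 1.04466715^(1/2) − 1 = 2.2090% → 0.02209.

0.02209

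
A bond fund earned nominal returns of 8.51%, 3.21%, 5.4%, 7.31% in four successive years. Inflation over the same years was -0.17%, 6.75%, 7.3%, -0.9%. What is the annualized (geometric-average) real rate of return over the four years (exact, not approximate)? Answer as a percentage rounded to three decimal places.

Compound the nominal returns: 1.0851 × 1.0321 × 1.0540 × 1.0731 = 1.266695849.
Compound inflation: 0.9983 × 1.0675 × 1.0730 × 0.9910 = 1.133188951.
Deflate: 1.266695849 / 1.133188951 = 1.117815213.
Annualized real rate = 1.117815213^(1/4) − 1 = 2.82353% → 2.824%.

2.824%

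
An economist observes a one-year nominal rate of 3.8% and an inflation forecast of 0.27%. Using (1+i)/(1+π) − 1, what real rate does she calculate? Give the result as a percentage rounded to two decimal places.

By the Fisher relation, 1 + r = (1 + i)/(1 + π).
1 + r = 1.03800 / 1.00270 = 1.035205
r = 1.035205 − 1 = 3.5205%, i.e. 3.52%.

3.52%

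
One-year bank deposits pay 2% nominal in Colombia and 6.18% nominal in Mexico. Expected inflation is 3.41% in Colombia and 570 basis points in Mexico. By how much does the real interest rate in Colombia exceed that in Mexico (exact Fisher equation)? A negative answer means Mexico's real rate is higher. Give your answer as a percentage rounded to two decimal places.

Colombia: (1 + 0.0200)/(1 + 0.0341) − 1 = -1.3635%
Mexico: (1 + 0.0618)/(1 + 0.0570) − 1 = 0.4541%
Differential = -1.3635% − 0.4541% = -1.8176% → -1.82%.

-1.82%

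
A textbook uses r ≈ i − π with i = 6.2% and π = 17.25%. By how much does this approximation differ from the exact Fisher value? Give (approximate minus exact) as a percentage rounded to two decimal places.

Approximate: r ≈ 6.200% − 17.250% = -11.0500%
Exact: (1 + 0.0620)/(1 + 0.1725) − 1 = -9.4243%
Error = -11.0500% − (-9.4243%) = -1.6257% → -1.63%.

-1.63%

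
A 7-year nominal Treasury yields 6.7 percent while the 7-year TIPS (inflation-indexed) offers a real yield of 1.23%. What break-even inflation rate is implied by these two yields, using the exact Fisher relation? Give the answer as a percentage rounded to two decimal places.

5.40%

(1 + π) = (1 + i)/(1 + r) = 1.06700 / 1.01230 = 1.054035
Break-even inflation = 1.054035 − 1 → 5.40%.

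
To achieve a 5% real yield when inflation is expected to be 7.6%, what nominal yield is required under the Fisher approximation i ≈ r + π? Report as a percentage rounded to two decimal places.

i ≈ r + π = 5% + 7.6% = 12.60%.

12.60%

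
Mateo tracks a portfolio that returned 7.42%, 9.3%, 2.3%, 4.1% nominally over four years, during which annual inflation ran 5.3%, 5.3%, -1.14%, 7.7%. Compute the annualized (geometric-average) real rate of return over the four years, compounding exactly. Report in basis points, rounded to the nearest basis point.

145 basis points

Compound the nominal returns: 1.0742 × 1.0930 × 1.0230 × 1.0410 = 1.25035022.
Compound inflation: 1.0530 × 1.0530 × 0.9886 × 1.0770 = 1.18057356.
Deflate: 1.25035022 / 1.18057356 = 1.05910403.
Annualized real rate = 1.05910403^(1/4) − 1 = 1.4459% → 145 basis points.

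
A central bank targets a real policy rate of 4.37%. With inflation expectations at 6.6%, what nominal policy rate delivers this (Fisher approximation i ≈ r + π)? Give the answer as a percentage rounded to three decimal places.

10.970%

i ≈ r + π = 4.37% + 6.6% = 10.970%.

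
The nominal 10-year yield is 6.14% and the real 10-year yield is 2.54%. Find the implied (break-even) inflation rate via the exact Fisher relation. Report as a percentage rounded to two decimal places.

(1 + π) = (1 + i)/(1 + r) = 1.06140 / 1.02540 = 1.035108
Break-even inflation = 1.035108 − 1 → 3.51%.

3.51%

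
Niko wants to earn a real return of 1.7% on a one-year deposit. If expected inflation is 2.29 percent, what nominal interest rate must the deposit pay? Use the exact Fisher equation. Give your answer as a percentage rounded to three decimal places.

4.029%

(1 + i) = (1 + r)(1 + π) = 1.01700 × 1.02290 = 1.0402893
i = 1.0402893 − 1, so the required nominal rate is 4.029%.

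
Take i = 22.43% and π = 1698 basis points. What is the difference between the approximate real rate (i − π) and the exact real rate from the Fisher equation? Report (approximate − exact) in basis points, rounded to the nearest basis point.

Approximate: r ≈ 22.430% − 16.980% = 5.4500%
Exact: (1 + 0.2243)/(1 + 0.1698) − 1 = 4.6589%
Error = 5.4500% − 4.6589% = 0.7911% → 79 basis points.

79 basis points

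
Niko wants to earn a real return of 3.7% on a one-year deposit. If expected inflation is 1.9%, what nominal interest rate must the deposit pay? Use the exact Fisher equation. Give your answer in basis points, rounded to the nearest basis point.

567 basis points

(1 + i) = (1 + r)(1 + π) = 1.03700 × 1.01900 = 1.056703
i = 1.056703 − 1, so the required nominal rate is 567 basis points.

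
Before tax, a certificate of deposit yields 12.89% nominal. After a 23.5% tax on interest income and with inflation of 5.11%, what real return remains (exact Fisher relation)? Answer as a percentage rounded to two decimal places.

4.52%

After-tax nominal return = 12.89% × (1 − 0.235) = 9.86085%.
1 + r = 1.0986085 / 1.05110 = 1.045199
After-tax real rate = 1.045199 − 1 → 4.52%.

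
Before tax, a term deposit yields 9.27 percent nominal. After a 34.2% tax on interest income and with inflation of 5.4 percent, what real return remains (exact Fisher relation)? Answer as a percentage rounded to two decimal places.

After-tax nominal return = 9.27% × (1 − 0.342) = 6.09966%.
1 + r = 1.0609966 / 1.05400 = 1.006638
After-tax real rate = 1.006638 − 1 → 0.66%.

0.66%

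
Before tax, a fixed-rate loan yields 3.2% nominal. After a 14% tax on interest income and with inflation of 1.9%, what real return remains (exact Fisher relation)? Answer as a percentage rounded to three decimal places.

0.836%

After-tax nominal return = 3.2% × (1 − 0.14) = 2.7520%.
1 + r = 1.02752 / 1.01900 = 1.008361
After-tax real rate = 1.008361 − 1 → 0.836%.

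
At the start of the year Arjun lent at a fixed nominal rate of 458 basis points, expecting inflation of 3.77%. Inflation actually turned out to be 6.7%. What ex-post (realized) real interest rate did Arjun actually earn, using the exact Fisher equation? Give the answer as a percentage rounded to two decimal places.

-1.99%

Ex-post: (1 + 0.0458)/(1 + 0.0670) − 1 = -1.9869%
So the realized real rate is -1.99%.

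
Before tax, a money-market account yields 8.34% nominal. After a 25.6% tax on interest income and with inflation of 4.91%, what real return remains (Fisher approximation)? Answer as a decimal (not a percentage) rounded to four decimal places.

After-tax nominal return = 8.34% × (1 − 0.256) = 6.20496%.
r ≈ 6.20496% − 4.91% → 0.0129.

0.0129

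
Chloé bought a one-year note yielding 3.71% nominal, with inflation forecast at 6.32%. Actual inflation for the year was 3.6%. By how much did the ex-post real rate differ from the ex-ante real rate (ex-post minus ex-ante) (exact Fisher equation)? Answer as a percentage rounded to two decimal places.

2.56%

Ex-ante: (1 + 0.0371)/(1 + 0.0632) − 1 = -2.4549%
Ex-post: (1 + 0.0371)/(1 + 0.0360) − 1 = 0.1062%
Difference (ex-post − ex-ante) = 2.5610% → 2.56%.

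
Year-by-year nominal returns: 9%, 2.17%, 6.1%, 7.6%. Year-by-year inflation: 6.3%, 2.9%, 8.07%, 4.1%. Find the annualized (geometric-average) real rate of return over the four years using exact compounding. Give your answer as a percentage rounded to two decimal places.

Nominal growth factor = 1.0900 × 1.0217 × 1.0610 × 1.0760 = 1.27138636
Price-level growth factor = 1.0630 × 1.0290 × 1.0807 × 1.0410 = 1.23056489
Real growth factor = 1.27138636 / 1.23056489 = 1.03317295
Annualized real rate = 1.03317295^(1/4) − 1 = 0.8192% → 0.82%.

0.82%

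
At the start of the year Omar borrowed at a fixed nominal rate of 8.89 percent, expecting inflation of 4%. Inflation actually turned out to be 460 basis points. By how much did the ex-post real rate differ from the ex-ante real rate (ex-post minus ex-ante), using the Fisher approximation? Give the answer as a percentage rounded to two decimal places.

-0.60%

Ex-ante: 8.89% − 4% = 4.890%
Ex-post: 8.89% − 4.6% = 4.290%
Difference (ex-post − ex-ante) = -0.6000% → -0.60%.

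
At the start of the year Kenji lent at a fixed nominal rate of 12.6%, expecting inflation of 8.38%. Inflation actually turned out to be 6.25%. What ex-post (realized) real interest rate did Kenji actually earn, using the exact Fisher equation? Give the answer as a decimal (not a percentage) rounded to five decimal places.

Ex-post: (1 + 0.1260)/(1 + 0.0625) − 1 = 5.97647%
So the realized real rate is 0.05976.

0.05976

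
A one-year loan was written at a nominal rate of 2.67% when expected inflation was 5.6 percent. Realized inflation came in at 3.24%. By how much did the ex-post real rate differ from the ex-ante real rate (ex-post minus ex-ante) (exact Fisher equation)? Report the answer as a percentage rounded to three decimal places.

Ex-ante: (1 + 0.0267)/(1 + 0.0560) − 1 = -2.77462%
Ex-post: (1 + 0.0267)/(1 + 0.0324) − 1 = -0.55211%
Difference (ex-post − ex-ante) = 2.22251% → 2.223%.

2.223%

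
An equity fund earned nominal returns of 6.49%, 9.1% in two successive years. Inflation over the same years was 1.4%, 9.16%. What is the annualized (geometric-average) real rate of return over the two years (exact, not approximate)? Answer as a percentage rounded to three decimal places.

Nominal growth factor = 1.0649 × 1.0910 = 1.16180590
Price-level growth factor = 1.0140 × 1.0916 = 1.10688240
Real growth factor = 1.16180590 / 1.10688240 = 1.04962000
Annualized real rate = 1.04962000^(1/2) − 1 = 2.4510% → 2.451%.

2.451%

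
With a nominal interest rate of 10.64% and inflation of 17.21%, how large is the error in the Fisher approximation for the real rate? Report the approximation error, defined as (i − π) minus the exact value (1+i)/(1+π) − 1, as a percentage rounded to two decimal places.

-0.96%

Approximate: r ≈ 10.640% − 17.210% = -6.5700%
Exact: (1 + 0.1064)/(1 + 0.1721) − 1 = -5.6053%
Error = -6.5700% − (-5.6053%) = -0.9647% → -0.96%.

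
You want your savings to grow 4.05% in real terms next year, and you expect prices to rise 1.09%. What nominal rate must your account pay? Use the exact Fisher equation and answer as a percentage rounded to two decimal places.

5.18%

(1 + i) = (1 + r)(1 + π) = 1.04050 × 1.01090 = 1.05184145
i = 1.05184145 − 1, so the required nominal rate is 5.18%.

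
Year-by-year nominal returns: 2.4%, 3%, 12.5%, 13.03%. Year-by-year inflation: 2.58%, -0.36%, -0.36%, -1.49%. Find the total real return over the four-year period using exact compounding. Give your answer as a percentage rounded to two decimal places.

33.68%

Compound the nominal returns: 1.0240 × 1.0300 × 1.1250 × 1.1303 = 1.341169.
Compound inflation: 1.0258 × 0.9964 × 0.9964 × 0.9851 = 1.003253.
Deflate: 1.341169 / 1.003253 = 1.336820.
Total real return = 1.336820 − 1 → 33.68%.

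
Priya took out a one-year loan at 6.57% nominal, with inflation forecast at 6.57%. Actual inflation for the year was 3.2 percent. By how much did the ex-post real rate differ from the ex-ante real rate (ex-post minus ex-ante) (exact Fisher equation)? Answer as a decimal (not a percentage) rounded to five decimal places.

Ex-ante: (1 + 0.0657)/(1 + 0.0657) − 1 = 0.000000%
Ex-post: (1 + 0.0657)/(1 + 0.0320) − 1 = 3.265504%
Difference (ex-post − ex-ante) = 3.265504% → 0.03266.

0.03266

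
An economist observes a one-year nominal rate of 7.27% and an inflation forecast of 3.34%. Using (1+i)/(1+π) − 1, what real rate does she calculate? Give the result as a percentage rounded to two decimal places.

1 + r = 1.07270 / 1.03340 = 1.038030
r = 1.038030 − 1 = 3.8030%, i.e. 3.80%.

3.80%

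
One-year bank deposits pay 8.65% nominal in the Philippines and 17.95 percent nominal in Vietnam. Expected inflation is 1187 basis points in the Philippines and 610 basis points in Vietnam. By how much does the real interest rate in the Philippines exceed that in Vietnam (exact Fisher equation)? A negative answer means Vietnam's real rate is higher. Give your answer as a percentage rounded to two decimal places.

-14.05%

The Philippines: (1 + 0.0865)/(1 + 0.1187) − 1 = -2.8783%
Vietnam: (1 + 0.1795)/(1 + 0.0610) − 1 = 11.1687%
Differential = -2.8783% − 11.1687% = -14.0470% → -14.05%.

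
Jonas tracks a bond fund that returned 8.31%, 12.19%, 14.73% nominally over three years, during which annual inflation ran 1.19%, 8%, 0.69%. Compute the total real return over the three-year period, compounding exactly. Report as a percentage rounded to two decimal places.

Compound the nominal returns: 1.0831 × 1.1219 × 1.1473 = 1.394119.
Compound inflation: 1.0119 × 1.0800 × 1.0069 = 1.100393.
Deflate: 1.394119 / 1.100393 = 1.266928.
Total real return = 1.266928 − 1 → 26.69%.

26.69%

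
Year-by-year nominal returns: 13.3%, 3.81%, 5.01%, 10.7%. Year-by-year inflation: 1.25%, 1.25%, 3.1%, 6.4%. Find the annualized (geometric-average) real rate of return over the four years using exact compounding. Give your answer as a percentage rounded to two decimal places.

5.01%

Compound the nominal returns: 1.1330 × 1.0381 × 1.0501 × 1.1070 = 1.36724826.
Compound inflation: 1.0125 × 1.0125 × 1.0310 × 1.0640 = 1.12458000.
Deflate: 1.36724826 / 1.12458000 = 1.21578568.
Annualized real rate = 1.21578568^(1/4) − 1 = 5.0060% → 5.01%.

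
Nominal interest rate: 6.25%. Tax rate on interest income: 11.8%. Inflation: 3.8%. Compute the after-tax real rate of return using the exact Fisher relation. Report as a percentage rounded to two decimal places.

After-tax nominal return = 6.25% × (1 − 0.118) = 5.5125%.
1 + r = 1.055125 / 1.03800 = 1.016498
After-tax real rate = 1.016498 − 1 → 1.65%.

1.65%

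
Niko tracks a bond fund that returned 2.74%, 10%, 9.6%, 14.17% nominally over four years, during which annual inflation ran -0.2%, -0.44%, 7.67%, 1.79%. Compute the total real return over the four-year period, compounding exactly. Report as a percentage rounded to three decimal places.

Nominal growth factor = 1.0274 × 1.1000 × 1.0960 × 1.1417 = 1.414148
Price-level growth factor = 0.9980 × 0.9956 × 1.0767 × 1.0179 = 1.088968
Real growth factor = 1.414148 / 1.088968 = 1.298612
Total real return = 1.298612 − 1 → 29.861%.

29.861%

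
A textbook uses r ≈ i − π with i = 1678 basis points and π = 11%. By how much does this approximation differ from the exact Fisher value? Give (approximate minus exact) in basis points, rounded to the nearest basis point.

Approximate: r ≈ 16.780% − 11.000% = 5.7800%
Exact: (1 + 0.1678)/(1 + 0.1100) − 1 = 5.2072%
Error = 5.7800% − 5.2072% = 0.5728% → 57 basis points.

57 basis points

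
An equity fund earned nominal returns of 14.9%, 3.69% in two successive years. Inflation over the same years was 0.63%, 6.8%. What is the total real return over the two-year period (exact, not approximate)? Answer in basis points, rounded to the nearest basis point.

Compound the nominal returns: 1.1490 × 1.0369 = 1.191398.
Compound inflation: 1.0063 × 1.0680 = 1.074728.
Deflate: 1.191398 / 1.074728 = 1.108557.
Total real return = 1.108557 − 1 → 1086 basis points.

1086 basis points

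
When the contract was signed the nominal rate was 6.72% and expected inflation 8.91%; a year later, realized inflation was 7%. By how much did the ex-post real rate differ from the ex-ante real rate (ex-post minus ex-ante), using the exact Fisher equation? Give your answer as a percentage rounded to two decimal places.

1.75%

Ex-ante: (1 + 0.0672)/(1 + 0.0891) − 1 = -2.0108%
Ex-post: (1 + 0.0672)/(1 + 0.0700) − 1 = -0.2617%
Difference (ex-post − ex-ante) = 1.7492% → 1.75%.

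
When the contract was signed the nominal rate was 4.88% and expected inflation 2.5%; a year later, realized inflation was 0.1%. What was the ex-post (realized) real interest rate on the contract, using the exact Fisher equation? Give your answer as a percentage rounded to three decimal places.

Ex-post: (1 + 0.0488)/(1 + 0.0010) − 1 = 4.7752%
So the realized real rate is 4.775%.

4.775%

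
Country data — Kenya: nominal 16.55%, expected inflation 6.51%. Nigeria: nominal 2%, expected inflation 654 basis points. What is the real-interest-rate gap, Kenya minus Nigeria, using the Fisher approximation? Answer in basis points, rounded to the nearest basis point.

1458 basis points

Kenya: 16.55% − 6.51% = 10.040%
Nigeria: 2% − 6.54% = -4.540%
Differential = 14.580% → 1458 basis points.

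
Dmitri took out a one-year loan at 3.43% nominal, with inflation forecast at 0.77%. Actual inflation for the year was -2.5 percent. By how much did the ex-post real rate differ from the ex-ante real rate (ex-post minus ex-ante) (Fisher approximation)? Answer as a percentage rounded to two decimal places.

3.27%

Ex-ante: 3.43% − 0.77% = 2.660%
Ex-post: 3.43% − (-2.5%) = 5.930%
Difference (ex-post − ex-ante) = 3.2700% → 3.27%.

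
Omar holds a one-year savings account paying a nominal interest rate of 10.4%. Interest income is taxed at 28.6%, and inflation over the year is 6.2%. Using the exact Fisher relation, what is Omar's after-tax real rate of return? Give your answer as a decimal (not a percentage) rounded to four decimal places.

0.0115

After-tax nominal return = 10.4% × (1 − 0.286) = 7.4256%.
1 + r = 1.074256 / 1.06200 = 1.011540
After-tax real rate = 1.011540 − 1 → 0.0115.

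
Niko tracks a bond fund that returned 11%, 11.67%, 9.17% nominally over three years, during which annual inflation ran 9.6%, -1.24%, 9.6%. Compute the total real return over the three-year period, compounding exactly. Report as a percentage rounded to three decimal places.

14.067%

Compound the nominal returns: 1.1100 × 1.1167 × 1.0917 = 1.353203.
Compound inflation: 1.0960 × 0.9876 × 1.0960 = 1.186321.
Deflate: 1.353203 / 1.186321 = 1.140672.
Total real return = 1.140672 − 1 → 14.067%.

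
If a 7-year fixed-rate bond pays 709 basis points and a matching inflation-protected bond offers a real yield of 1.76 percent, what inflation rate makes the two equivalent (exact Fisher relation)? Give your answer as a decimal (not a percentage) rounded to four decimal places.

0.0524

(1 + π) = (1 + i)/(1 + r) = 1.07090 / 1.01760 = 1.052378
Break-even inflation = 1.052378 − 1 → 0.0524.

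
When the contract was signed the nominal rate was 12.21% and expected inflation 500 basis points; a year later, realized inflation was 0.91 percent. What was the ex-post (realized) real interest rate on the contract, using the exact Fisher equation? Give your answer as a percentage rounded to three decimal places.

11.198%

Ex-post: (1 + 0.1221)/(1 + 0.0091) − 1 = 11.1981%
So the realized real rate is 11.198%.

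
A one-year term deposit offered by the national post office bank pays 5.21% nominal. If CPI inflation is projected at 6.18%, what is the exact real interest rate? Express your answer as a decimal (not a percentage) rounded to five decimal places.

-0.00914

By the Fisher relation, 1 + r = (1 + i)/(1 + π).
1 + r = 1.05210 / 1.06180 = 0.9908646
r = 0.9908646 − 1 = -0.91354%, i.e. -0.00914.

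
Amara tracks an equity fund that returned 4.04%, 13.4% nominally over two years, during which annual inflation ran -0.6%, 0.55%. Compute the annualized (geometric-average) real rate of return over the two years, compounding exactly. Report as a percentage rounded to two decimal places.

8.65%

Compound the nominal returns: 1.0404 × 1.1340 = 1.17981360.
Compound inflation: 0.9940 × 1.0055 = 0.99946700.
Deflate: 1.17981360 / 0.99946700 = 1.18044278.
Annualized real rate = 1.18044278^(1/2) − 1 = 8.6482% → 8.65%.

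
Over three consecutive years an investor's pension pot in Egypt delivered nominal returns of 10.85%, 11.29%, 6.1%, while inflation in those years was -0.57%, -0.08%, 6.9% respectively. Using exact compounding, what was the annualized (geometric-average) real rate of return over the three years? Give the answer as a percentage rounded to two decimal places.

7.21%

Nominal growth factor = 1.1085 × 1.1129 × 1.0610 = 1.30890228
Price-level growth factor = 0.9943 × 0.9992 × 1.0690 = 1.06205637
Real growth factor = 1.30890228 / 1.06205637 = 1.23242260
Annualized real rate = 1.23242260^(1/3) − 1 = 7.2144% → 7.21%.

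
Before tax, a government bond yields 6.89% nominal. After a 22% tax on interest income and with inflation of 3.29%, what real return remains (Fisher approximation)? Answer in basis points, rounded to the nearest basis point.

After-tax nominal return = 6.89% × (1 − 0.22) = 5.3742%.
r ≈ 5.3742% − 3.29% → 208 basis points.

208 basis points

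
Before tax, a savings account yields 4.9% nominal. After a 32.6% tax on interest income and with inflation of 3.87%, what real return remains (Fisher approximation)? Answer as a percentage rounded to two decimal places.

-0.57%

After-tax nominal return = 4.9% × (1 − 0.326) = 3.3026%.
r ≈ 3.3026% − 3.87% → -0.57%.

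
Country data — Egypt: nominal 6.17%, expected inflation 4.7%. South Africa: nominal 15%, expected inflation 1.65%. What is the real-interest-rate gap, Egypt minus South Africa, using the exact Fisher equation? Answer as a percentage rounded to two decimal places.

-11.73%

Egypt: (1 + 0.0617)/(1 + 0.0470) − 1 = 1.4040%
South Africa: (1 + 0.1500)/(1 + 0.0165) − 1 = 13.1333%
Differential = 1.4040% − 13.1333% = -11.7293% → -11.73%.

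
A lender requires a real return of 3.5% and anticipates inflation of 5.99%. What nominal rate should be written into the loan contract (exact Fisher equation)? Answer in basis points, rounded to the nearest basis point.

970 basis points

(1 + i) = (1 + r)(1 + π) = 1.03500 × 1.05990 = 1.0969965
i = 1.0969965 − 1, so the required nominal rate is 970 basis points.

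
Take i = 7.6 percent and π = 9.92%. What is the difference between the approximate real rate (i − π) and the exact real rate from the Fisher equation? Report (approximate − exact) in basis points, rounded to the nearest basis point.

Approximate: r ≈ 7.600% − 9.920% = -2.3200%
Exact: (1 + 0.0760)/(1 + 0.0992) − 1 = -2.1106%
Error = -2.3200% − (-2.1106%) = -0.2094% → -21 basis points.

-21 basis points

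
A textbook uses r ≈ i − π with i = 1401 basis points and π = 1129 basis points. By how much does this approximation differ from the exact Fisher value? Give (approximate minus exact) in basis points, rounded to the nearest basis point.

28 basis points

Approximate: r ≈ 14.010% − 11.290% = 2.7200%
Exact: (1 + 0.1401)/(1 + 0.1129) − 1 = 2.4441%
Error = 2.7200% − 2.4441% = 0.2759% → 28 basis points.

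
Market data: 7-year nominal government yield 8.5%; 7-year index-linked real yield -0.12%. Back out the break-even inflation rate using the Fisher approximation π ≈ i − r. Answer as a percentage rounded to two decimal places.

8.62%

π ≈ i − r = 8.5% − (-0.12%) → 8.62%.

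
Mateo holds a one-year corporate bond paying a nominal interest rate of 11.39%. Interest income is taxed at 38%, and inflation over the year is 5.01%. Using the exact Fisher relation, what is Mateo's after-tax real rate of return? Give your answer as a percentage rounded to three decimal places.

1.954%

After-tax nominal return = 11.39% × (1 − 0.38) = 7.0618%.
1 + r = 1.070618 / 1.05010 = 1.019539
After-tax real rate = 1.019539 − 1 → 1.954%.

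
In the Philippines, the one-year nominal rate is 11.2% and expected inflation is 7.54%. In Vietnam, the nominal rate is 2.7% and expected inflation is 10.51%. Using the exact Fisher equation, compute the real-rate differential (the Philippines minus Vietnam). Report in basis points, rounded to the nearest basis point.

The Philippines: (1 + 0.1120)/(1 + 0.0754) − 1 = 3.4034%
Vietnam: (1 + 0.0270)/(1 + 0.1051) − 1 = -7.0672%
Differential = 3.4034% − (-7.0672%) = 10.4706% → 1047 basis points.

1047 basis points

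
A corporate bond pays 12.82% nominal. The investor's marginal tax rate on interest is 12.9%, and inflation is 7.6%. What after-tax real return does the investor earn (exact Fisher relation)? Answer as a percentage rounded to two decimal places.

After-tax nominal return = 12.82% × (1 − 0.129) = 11.16622%.
1 + r = 1.1116622 / 1.07600 = 1.033143
After-tax real rate = 1.033143 − 1 → 3.31%.

3.31%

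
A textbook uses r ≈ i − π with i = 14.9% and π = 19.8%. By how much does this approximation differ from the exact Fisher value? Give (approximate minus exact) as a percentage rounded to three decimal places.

Approximate: r ≈ 14.900% − 19.800% = -4.9000%
Exact: (1 + 0.1490)/(1 + 0.1980) − 1 = -4.0902%
Error = -4.9000% − (-4.0902%) = -0.8098% → -0.810%.

-0.810%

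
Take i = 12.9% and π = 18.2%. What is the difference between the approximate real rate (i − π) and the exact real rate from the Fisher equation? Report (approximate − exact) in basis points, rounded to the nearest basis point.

-82 basis points

Approximate: r ≈ 12.900% − 18.200% = -5.3000%
Exact: (1 + 0.1290)/(1 + 0.1820) − 1 = -4.4839%
Error = -5.3000% − (-4.4839%) = -0.8161% → -82 basis points.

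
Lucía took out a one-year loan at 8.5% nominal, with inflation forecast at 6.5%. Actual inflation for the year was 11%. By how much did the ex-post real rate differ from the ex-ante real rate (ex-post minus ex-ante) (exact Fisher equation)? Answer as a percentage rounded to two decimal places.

-4.13%

Ex-ante: (1 + 0.0850)/(1 + 0.0650) − 1 = 1.8779%
Ex-post: (1 + 0.0850)/(1 + 0.1100) − 1 = -2.2523%
Difference (ex-post − ex-ante) = -4.1302% → -4.13%.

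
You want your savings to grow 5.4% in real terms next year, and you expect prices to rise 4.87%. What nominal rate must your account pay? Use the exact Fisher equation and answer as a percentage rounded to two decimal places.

(1 + i) = (1 + r)(1 + π) = 1.05400 × 1.04870 = 1.1053298
i = 1.1053298 − 1, so the required nominal rate is 10.53%.

10.53%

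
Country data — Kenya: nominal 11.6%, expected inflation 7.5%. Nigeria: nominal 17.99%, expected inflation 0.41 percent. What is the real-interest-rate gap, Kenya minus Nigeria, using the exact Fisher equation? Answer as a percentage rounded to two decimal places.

-13.69%

Kenya: (1 + 0.1160)/(1 + 0.0750) − 1 = 3.8140%
Nigeria: (1 + 0.1799)/(1 + 0.0041) − 1 = 17.5082%
Differential = 3.8140% − 17.5082% = -13.6943% → -13.69%.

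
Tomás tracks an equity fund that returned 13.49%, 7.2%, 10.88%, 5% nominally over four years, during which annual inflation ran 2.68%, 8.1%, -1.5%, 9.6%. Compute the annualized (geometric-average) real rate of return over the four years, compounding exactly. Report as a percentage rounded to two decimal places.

4.27%

Nominal growth factor = 1.1349 × 1.0720 × 1.1088 × 1.0500 = 1.41642929
Price-level growth factor = 1.0268 × 1.0810 × 0.9850 × 1.0960 = 1.19828008
Real growth factor = 1.41642929 / 1.19828008 = 1.18205194
Annualized real rate = 1.18205194^(1/4) − 1 = 4.2699% → 4.27%.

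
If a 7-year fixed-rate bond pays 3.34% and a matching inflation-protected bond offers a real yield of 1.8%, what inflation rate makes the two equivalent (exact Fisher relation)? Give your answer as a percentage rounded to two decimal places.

1.51%

(1 + π) = (1 + i)/(1 + r) = 1.03340 / 1.01800 = 1.015128
Break-even inflation = 1.015128 − 1 → 1.51%.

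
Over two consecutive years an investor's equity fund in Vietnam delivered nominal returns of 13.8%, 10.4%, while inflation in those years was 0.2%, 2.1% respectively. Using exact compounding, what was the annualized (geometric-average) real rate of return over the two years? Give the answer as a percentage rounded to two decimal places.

10.82%

Compound the nominal returns: 1.1380 × 1.1040 = 1.25635200.
Compound inflation: 1.0020 × 1.0210 = 1.02304200.
Deflate: 1.25635200 / 1.02304200 = 1.22805515.
Annualized real rate = 1.22805515^(1/2) − 1 = 10.8176% → 10.82%.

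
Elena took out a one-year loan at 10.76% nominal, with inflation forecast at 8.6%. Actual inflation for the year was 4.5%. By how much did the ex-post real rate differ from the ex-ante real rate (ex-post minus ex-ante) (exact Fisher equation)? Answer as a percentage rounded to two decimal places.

4.00%

Ex-ante: (1 + 0.1076)/(1 + 0.0860) − 1 = 1.9890%
Ex-post: (1 + 0.1076)/(1 + 0.0450) − 1 = 5.9904%
Difference (ex-post − ex-ante) = 4.0015% → 4.00%.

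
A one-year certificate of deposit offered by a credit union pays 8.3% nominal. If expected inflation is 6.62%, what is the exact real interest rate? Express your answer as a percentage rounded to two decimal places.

1.58%

By the Fisher identity, 1 + r = (1 + i)/(1 + π).
1 + r = 1.08300 / 1.06620 = 1.015757
r = 1.015757 − 1 = 1.5757%, i.e. 1.58%.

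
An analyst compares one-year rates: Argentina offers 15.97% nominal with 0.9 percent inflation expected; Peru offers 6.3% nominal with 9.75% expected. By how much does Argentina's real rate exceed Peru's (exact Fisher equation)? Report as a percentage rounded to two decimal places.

Argentina: (1 + 0.1597)/(1 + 0.0090) − 1 = 14.9356%
Peru: (1 + 0.0630)/(1 + 0.0975) − 1 = -3.1435%
Differential = 14.9356% − (-3.1435%) = 18.0791% → 18.08%.

18.08%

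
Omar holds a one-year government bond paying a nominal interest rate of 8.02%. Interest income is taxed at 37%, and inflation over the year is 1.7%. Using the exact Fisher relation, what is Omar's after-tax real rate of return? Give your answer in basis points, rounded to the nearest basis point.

330 basis points

After-tax nominal return = 8.02% × (1 − 0.37) = 5.0526%.
1 + r = 1.050526 / 1.01700 = 1.032966
After-tax real rate = 1.032966 − 1 → 330 basis points.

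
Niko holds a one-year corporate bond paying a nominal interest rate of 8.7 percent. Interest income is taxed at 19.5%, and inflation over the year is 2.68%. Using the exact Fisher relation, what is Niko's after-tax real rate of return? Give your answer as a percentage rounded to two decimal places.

After-tax nominal return = 8.7% × (1 − 0.195) = 7.0035%.
1 + r = 1.070035 / 1.02680 = 1.042107
After-tax real rate = 1.042107 − 1 → 4.21%.

4.21%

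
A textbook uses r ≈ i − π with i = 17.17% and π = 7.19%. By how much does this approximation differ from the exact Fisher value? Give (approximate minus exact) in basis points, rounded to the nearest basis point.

Approximate: r ≈ 17.170% − 7.190% = 9.9800%
Exact: (1 + 0.1717)/(1 + 0.0719) − 1 = 9.3106%
Error = 9.9800% − 9.3106% = 0.6694% → 67 basis points.

67 basis points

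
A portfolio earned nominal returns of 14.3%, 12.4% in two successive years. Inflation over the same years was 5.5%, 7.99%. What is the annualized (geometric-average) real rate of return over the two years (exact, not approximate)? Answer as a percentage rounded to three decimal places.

6.191%

Compound the nominal returns: 1.1430 × 1.1240 = 1.28473200.
Compound inflation: 1.0550 × 1.0799 = 1.13929450.
Deflate: 1.28473200 / 1.13929450 = 1.12765576.
Annualized real rate = 1.12765576^(1/2) − 1 = 6.1911% → 6.191%.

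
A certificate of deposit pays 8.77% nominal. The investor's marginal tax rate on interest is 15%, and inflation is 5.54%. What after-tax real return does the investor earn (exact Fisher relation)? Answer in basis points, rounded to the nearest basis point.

After-tax nominal return = 8.77% × (1 − 0.15) = 7.4545%.
1 + r = 1.074545 / 1.05540 = 1.018140
After-tax real rate = 1.018140 − 1 → 181 basis points.

181 basis points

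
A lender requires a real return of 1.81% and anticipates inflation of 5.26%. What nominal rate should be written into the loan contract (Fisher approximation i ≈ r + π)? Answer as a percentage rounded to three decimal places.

i ≈ r + π = 1.81% + 5.26% = 7.070%.

7.070%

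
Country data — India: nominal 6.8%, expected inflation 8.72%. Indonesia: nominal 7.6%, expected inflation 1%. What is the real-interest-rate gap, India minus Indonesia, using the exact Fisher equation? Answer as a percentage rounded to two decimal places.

India: (1 + 0.0680)/(1 + 0.0872) − 1 = -1.7660%
Indonesia: (1 + 0.0760)/(1 + 0.0100) − 1 = 6.5347%
Differential = -1.7660% − 6.5347% = -8.3007% → -8.30%.

-8.30%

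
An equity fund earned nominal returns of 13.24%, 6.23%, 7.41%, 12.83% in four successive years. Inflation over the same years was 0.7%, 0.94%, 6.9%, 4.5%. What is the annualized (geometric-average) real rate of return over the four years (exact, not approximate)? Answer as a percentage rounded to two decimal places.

Compound the nominal returns: 1.1324 × 1.0623 × 1.0741 × 1.1283 = 1.45786177.
Compound inflation: 1.0070 × 1.0094 × 1.0690 × 1.0450 = 1.13549903.
Deflate: 1.45786177 / 1.13549903 = 1.28389522.
Annualized real rate = 1.28389522^(1/4) − 1 = 6.4467% → 6.45%.

6.45%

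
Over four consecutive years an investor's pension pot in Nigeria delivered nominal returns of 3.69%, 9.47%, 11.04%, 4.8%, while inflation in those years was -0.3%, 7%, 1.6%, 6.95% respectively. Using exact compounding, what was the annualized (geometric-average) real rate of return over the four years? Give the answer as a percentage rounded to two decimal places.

Compound the nominal returns: 1.0369 × 1.0947 × 1.1104 × 1.0480 = 1.32090848.
Compound inflation: 0.9970 × 1.0700 × 1.0160 × 1.0695 = 1.15918682.
Deflate: 1.32090848 / 1.15918682 = 1.13951303.
Annualized real rate = 1.13951303^(1/4) − 1 = 3.3189% → 3.32%.

3.32%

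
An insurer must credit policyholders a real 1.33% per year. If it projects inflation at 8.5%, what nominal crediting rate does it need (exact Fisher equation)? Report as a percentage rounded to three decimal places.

(1 + i) = (1 + r)(1 + π) = 1.01330 × 1.08500 = 1.0994305
i = 1.0994305 − 1, so the required nominal rate is 9.943%.

9.943%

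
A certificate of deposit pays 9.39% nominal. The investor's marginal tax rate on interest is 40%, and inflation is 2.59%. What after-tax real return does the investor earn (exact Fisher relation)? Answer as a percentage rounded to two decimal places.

2.97%

After-tax nominal return = 9.39% × (1 − 0.4) = 5.6340%.
1 + r = 1.05634 / 1.02590 = 1.029672
After-tax real rate = 1.029672 − 1 → 2.97%.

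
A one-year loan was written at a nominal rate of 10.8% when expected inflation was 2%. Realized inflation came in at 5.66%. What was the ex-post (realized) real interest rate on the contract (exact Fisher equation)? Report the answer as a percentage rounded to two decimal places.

Ex-post: (1 + 0.1080)/(1 + 0.0566) − 1 = 4.8647%
So the realized real rate is 4.86%.

4.86%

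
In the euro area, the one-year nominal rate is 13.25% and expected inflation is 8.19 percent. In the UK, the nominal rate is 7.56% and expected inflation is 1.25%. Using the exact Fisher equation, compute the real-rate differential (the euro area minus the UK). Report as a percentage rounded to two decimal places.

The euro area: (1 + 0.1325)/(1 + 0.0819) − 1 = 4.6770%
The UK: (1 + 0.0756)/(1 + 0.0125) − 1 = 6.2321%
Differential = 4.6770% − 6.2321% = -1.5551% → -1.56%.

-1.56%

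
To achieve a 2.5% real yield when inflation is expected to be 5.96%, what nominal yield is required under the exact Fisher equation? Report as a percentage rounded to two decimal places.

8.61%

(1 + i) = (1 + r)(1 + π) = 1.02500 × 1.05960 = 1.08609
i = 1.08609 − 1, so the required nominal rate is 8.61%.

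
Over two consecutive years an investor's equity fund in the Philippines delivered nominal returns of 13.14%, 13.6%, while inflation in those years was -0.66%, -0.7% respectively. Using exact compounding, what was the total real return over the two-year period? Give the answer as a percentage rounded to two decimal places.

Compound the nominal returns: 1.1314 × 1.1360 = 1.285270.
Compound inflation: 0.9934 × 0.9930 = 0.986446.
Deflate: 1.285270 / 0.986446 = 1.302930.
Total real return = 1.302930 − 1 → 30.29%.

30.29%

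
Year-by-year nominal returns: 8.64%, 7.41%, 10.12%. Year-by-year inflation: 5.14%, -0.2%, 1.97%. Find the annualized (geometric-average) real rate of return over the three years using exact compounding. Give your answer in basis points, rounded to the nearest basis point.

629 basis points

Compound the nominal returns: 1.0864 × 1.0741 × 1.1012 = 1.28499275.
Compound inflation: 1.0514 × 0.9980 × 1.0197 = 1.06996835.
Deflate: 1.28499275 / 1.06996835 = 1.20096332.
Annualized real rate = 1.20096332^(1/3) − 1 = 6.2943% → 629 basis points.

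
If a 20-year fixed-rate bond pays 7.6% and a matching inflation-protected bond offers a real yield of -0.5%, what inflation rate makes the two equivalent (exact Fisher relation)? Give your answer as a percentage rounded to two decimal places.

(1 + π) = (1 + i)/(1 + r) = 1.07600 / 0.99500 = 1.081407
Break-even inflation = 1.081407 − 1 → 8.14%.

8.14%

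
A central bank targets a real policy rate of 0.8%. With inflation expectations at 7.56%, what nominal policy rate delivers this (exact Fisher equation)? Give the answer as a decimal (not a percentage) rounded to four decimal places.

0.0842

(1 + i) = (1 + r)(1 + π) = 1.00800 × 1.07560 = 1.0842048
i = 1.0842048 − 1, so the required nominal rate is 0.0842.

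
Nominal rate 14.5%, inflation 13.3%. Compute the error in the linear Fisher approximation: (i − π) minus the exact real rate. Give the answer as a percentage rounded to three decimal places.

0.141%

Approximate: r ≈ 14.500% − 13.300% = 1.2000%
Exact: (1 + 0.1450)/(1 + 0.1330) − 1 = 1.0591%
Error = 1.2000% − 1.0591% = 0.1409% → 0.141%.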